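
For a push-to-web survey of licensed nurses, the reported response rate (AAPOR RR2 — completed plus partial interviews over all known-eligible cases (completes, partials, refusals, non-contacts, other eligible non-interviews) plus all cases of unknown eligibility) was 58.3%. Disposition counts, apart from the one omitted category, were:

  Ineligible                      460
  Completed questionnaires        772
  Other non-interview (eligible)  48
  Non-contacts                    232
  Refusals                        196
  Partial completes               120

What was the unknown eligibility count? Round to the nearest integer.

162

Numerator → 772 + 120 = 892
RR2 = 892 / D = 0.583
D = 892 / 0.583 = 1530.0
Rest of base = 1368
unknown eligibility = 1530.0 − 1368 ≈ 162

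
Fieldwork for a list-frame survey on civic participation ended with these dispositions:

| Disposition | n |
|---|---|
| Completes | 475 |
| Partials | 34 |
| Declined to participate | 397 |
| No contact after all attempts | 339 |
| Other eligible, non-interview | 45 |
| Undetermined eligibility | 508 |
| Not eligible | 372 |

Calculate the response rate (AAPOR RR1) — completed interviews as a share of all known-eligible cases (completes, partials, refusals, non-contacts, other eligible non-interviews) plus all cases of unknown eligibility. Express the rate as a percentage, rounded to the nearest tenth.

Top = 475
Denominator = 475 + 34 + 397 + 339 + 45 + 508 = 1798
RR1 = 475 / 1798 = 0.2642

26.4%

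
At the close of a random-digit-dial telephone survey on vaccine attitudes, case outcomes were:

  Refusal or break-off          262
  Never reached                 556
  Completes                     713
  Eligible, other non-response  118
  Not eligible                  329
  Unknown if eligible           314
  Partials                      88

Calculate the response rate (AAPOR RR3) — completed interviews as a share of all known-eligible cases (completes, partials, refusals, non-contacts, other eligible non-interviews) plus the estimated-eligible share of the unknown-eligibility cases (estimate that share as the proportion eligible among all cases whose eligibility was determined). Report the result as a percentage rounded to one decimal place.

Num = 713
Determined eligible = 713 + 88 + 262 + 556 + 118 = 1737
e = 1737 / (1737 + 329) = 1737 / 2066 = 0.8408
Eligible share of unknowns = 0.8408 × 314 = 264.01
Base = 1737 + 264.01 = 2001.01
RR3 = 713 / 2001.01 = 0.3563

35.6%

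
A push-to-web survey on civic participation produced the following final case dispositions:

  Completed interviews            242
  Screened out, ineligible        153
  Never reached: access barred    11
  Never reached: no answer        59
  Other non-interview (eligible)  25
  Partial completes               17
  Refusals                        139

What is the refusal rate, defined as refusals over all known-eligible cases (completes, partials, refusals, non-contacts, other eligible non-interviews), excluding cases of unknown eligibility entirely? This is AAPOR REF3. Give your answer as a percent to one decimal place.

Non-contacts = 59 + 11 = 70
Top → 139
Base → 242 + 17 + 139 + 70 + 25 = 493
REF3 = 139 / 493 = 0.2819

28.2%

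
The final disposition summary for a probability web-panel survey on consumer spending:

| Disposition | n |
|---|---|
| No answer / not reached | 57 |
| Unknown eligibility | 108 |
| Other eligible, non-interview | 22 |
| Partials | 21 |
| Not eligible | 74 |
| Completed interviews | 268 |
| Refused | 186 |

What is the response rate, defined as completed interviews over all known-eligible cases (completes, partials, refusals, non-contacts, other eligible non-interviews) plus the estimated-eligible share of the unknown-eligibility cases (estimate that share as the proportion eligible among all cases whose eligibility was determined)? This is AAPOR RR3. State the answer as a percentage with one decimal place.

41.3%

Numerator: 268
Eligible (known): 268 + 21 + 186 + 57 + 22 = 554
e = 554 / (554 + 74) = 554 / 628 = 0.8822
Eligible share of unknowns: 0.8822 × 108 = 95.28
Denominator: 554 + 95.28 = 649.28
RR3 = 268 / 649.28 = 0.4128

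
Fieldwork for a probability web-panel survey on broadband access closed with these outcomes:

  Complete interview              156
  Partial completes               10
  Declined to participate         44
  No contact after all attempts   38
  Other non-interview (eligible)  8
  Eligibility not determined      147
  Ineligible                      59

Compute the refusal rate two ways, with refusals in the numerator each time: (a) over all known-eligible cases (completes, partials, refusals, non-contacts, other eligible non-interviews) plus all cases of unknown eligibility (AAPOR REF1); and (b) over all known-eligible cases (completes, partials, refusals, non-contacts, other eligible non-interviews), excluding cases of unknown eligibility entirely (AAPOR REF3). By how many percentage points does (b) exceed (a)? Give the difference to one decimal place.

Top: 44
Denominator: 156 + 10 + 44 + 38 + 8 + 147 = 403
REF1 = 44 / 403 = 0.1092
Denominator: 156 + 10 + 44 + 38 + 8 = 256
REF3 = 44 / 256 = 0.1719
Difference = 17.19 − 10.92 = 6.27 percentage points

6.3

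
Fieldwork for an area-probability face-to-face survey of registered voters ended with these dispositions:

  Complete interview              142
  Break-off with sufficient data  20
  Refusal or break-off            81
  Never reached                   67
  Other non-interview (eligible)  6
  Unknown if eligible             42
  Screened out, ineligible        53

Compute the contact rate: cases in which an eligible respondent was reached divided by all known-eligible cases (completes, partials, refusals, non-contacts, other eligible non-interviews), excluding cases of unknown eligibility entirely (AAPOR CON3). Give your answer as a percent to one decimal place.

78.8%

Numerator = 142 + 20 + 81 + 6 = 249
Denom = 142 + 20 + 81 + 67 + 6 = 316
CON3 = 249 / 316 = 0.7880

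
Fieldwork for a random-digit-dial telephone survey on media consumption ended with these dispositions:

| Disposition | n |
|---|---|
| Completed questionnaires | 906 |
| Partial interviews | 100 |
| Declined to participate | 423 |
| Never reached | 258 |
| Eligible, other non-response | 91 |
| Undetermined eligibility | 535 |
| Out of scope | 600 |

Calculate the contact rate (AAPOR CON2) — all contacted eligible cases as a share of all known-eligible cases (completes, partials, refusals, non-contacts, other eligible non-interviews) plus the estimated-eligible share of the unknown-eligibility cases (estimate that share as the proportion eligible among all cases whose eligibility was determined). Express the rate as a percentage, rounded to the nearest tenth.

69.8%

Num → 906 + 100 + 423 + 91 = 1520
Determined eligible → 906 + 100 + 423 + 258 + 91 = 1778
e = 1778 / (1778 + 600) = 1778 / 2378 = 0.7477
Eligible share of unknowns → 0.7477 × 535 = 400.02
Denom → 1778 + 400.02 = 2178.02
CON2 = 1520 / 2178.02 = 0.6979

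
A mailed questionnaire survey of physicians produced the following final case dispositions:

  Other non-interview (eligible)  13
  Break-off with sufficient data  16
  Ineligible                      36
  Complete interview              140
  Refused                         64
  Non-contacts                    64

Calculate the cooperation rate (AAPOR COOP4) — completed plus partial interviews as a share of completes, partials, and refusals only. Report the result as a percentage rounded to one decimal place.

70.9%

Numerator: 140 + 16 = 156
Denom: 140 + 16 + 64 = 220
COOP4 = 156 / 220 = 0.7091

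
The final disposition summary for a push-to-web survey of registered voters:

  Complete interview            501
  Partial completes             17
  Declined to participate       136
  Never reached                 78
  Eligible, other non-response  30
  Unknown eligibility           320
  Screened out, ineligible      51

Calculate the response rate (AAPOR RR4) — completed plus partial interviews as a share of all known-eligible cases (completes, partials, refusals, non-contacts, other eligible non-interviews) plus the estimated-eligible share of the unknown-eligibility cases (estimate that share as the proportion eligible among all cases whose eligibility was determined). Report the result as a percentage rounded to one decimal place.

Numerator → 501 + 17 = 518
Eligible (known) → 501 + 17 + 136 + 78 + 30 = 762
e = 762 / (762 + 51) = 762 / 813 = 0.9373
Eligible share of unknowns → 0.9373 × 320 = 299.94
Denominator → 762 + 299.94 = 1061.94
RR4 = 518 / 1061.94 = 0.4878

48.8%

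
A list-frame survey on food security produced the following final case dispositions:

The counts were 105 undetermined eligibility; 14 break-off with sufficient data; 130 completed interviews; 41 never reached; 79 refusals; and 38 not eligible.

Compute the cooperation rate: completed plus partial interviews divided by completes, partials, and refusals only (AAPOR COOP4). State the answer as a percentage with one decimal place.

Num: 130 + 14 = 144
Base: 130 + 14 + 79 = 223
COOP4 = 144 / 223 = 0.6457

64.6%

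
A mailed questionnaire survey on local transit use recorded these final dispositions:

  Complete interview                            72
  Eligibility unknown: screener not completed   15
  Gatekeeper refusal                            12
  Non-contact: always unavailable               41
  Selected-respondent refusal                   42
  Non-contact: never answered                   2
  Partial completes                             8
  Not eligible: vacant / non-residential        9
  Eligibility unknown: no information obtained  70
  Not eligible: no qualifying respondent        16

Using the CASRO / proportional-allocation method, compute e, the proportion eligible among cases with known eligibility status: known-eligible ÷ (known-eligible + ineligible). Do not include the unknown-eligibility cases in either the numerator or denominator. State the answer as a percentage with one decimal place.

87.6%

Refusals = 12 + 42 = 54
Non-contacts = 2 + 41 = 43
Undetermined eligibility = 15 + 70 = 85
Ineligible = 16 + 9 = 25
Known eligible = 72 + 8 + 54 + 43 = 177
e = 177 / (177 + 25) = 177 / 202 = 0.8762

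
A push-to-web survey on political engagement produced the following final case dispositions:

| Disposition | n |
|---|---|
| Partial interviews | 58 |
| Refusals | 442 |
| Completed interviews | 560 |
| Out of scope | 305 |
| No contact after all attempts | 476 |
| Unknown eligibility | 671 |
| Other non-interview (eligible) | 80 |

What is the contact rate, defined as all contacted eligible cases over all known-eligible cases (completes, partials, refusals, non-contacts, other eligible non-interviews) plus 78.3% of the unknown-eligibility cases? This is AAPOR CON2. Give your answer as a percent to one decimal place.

53.2%

Numerator: 560 + 58 + 442 + 80 = 1140
Determined eligible: 560 + 58 + 442 + 476 + 80 = 1616
e × U: 0.7830 × 671 = 525.39
Base: 1616 + 525.39 = 2141.39
CON2 = 1140 / 2141.39 = 0.5324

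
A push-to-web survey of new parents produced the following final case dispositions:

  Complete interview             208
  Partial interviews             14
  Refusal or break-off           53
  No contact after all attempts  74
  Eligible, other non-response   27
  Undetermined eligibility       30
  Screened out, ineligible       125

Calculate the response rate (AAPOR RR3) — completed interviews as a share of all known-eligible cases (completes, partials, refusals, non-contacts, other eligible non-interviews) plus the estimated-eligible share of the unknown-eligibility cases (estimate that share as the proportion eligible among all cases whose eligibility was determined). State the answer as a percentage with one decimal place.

Num = 208
Known eligible = 208 + 14 + 53 + 74 + 27 = 376
e = 376 / (376 + 125) = 376 / 501 = 0.7505
Eligible share of unknowns = 0.7505 × 30 = 22.51
Denom = 376 + 22.51 = 398.51
RR3 = 208 / 398.51 = 0.5219

52.2%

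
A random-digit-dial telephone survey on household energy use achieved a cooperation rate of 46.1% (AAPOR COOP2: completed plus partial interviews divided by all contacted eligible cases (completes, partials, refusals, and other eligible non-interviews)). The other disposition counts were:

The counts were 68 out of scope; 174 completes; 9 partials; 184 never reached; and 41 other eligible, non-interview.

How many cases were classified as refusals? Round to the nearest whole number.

173

Numerator: 174 + 9 = 183
COOP2 = 183 / D = 0.461
D = 183 / 0.461 = 397.0
Other denominator terms total 224
refusals = 397.0 − 224 ≈ 173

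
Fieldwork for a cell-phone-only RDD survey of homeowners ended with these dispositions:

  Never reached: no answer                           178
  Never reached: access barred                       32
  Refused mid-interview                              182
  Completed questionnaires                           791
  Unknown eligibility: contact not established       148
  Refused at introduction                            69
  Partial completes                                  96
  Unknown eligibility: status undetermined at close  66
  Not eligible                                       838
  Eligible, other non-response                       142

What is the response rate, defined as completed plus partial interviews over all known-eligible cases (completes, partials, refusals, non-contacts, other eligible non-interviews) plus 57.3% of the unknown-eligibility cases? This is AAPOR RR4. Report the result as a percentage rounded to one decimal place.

Declined to participate = 69 + 182 = 251
No answer / not reached = 178 + 32 = 210
Eligibility not determined = 148 + 66 = 214
Num → 791 + 96 = 887
Eligible (known) → 791 + 96 + 251 + 210 + 142 = 1490
Estimated eligible among unknowns → 0.5730 × 214 = 122.62
Denom → 1490 + 122.62 = 1612.62
RR4 = 887 / 1612.62 = 0.5500

55.0%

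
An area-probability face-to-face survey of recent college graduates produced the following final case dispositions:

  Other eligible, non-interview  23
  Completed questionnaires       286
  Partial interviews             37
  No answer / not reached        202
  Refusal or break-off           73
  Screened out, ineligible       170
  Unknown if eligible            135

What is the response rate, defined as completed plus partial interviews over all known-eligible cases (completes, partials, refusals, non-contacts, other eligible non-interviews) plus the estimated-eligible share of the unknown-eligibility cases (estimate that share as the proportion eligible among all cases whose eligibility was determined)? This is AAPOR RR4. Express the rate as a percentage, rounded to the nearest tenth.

Num → 286 + 37 = 323
Determined eligible → 286 + 37 + 73 + 202 + 23 = 621
e = 621 / (621 + 170) = 621 / 791 = 0.7851
Estimated eligible among unknowns → 0.7851 × 135 = 105.99
Denominator → 621 + 105.99 = 726.99
RR4 = 323 / 726.99 = 0.4443

44.4%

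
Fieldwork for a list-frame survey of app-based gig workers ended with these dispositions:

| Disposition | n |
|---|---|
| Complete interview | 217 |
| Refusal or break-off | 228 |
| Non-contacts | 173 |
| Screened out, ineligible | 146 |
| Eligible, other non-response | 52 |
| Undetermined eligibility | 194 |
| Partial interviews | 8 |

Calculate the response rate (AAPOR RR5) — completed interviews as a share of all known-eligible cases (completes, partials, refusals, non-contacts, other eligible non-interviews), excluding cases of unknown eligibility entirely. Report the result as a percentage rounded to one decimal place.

Num: 217
Base: 217 + 8 + 228 + 173 + 52 = 678
RR5 = 217 / 678 = 0.3201

32.0%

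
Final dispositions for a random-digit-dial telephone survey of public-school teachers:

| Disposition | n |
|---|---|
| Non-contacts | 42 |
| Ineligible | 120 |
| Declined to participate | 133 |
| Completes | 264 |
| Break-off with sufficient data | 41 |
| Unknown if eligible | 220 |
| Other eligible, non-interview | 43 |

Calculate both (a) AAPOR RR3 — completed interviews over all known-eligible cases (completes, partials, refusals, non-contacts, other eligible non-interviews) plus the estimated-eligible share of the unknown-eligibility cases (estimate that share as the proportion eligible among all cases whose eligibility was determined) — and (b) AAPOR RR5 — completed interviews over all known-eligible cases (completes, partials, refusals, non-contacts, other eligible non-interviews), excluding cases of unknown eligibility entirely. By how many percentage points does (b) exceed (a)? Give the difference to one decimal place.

12.9

Top = 264
Known eligible = 264 + 41 + 133 + 42 + 43 = 523
e = 523 / (523 + 120) = 523 / 643 = 0.8134
Eligible share of unknowns = 0.8134 × 220 = 178.95
Denom = 523 + 178.95 = 701.95
RR3 = 264 / 701.95 = 0.3761
Denom = 264 + 41 + 133 + 42 + 43 = 523
RR5 = 264 / 523 = 0.5048
Difference = 50.48 − 37.61 = 12.87 percentage points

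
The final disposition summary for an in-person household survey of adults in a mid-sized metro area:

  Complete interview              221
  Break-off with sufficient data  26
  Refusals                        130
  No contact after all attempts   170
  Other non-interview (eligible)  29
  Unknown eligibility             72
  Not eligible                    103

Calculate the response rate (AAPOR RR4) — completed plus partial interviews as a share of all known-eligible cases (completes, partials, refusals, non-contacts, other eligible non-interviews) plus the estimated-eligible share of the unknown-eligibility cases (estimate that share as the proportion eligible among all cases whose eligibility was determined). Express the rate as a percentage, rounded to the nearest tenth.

Num → 221 + 26 = 247
Known eligible → 221 + 26 + 130 + 170 + 29 = 576
e = 576 / (576 + 103) = 576 / 679 = 0.8483
e × U → 0.8483 × 72 = 61.08
Denom → 576 + 61.08 = 637.08
RR4 = 247 / 637.08 = 0.3877

38.8%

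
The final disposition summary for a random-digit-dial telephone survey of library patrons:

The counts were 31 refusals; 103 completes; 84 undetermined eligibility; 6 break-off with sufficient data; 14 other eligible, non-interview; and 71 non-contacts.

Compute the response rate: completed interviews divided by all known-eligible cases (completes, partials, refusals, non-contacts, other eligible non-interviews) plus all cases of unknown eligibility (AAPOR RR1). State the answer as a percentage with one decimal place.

Top → 103
Base → 103 + 6 + 31 + 71 + 14 + 84 = 309
RR1 = 103 / 309 = 0.3333

33.3%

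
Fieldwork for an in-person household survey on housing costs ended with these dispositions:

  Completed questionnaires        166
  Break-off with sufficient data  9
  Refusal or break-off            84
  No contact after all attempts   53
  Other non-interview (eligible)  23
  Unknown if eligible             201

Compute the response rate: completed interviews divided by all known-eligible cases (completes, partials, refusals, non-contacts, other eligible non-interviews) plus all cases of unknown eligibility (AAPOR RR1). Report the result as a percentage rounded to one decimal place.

Top → 166
Denominator → 166 + 9 + 84 + 53 + 23 + 201 = 536
RR1 = 166 / 536 = 0.3097

31.0%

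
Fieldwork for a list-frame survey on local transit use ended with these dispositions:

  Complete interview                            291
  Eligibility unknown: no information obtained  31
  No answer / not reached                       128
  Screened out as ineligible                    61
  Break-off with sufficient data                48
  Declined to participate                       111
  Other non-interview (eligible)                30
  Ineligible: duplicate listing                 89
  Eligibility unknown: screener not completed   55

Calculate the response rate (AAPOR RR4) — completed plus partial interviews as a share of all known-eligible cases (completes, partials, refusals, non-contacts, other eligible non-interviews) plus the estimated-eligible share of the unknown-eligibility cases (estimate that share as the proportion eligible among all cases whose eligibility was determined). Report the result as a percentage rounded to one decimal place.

50.1%

Eligibility not determined = 55 + 31 = 86
Out of scope = 61 + 89 = 150
Num → 291 + 48 = 339
Determined eligible → 291 + 48 + 111 + 128 + 30 = 608
e = 608 / (608 + 150) = 608 / 758 = 0.8021
Eligible share of unknowns → 0.8021 × 86 = 68.98
Denominator → 608 + 68.98 = 676.98
RR4 = 339 / 676.98 = 0.5008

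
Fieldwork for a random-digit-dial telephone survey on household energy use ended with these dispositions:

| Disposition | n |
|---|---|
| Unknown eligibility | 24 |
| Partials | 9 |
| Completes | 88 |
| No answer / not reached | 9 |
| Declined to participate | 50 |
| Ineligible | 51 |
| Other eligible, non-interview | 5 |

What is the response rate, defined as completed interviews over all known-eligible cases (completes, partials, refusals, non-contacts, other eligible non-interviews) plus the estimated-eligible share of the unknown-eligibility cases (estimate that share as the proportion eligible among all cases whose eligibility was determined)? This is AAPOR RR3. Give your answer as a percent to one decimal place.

49.1%

Num: 88
Known eligible: 88 + 9 + 50 + 9 + 5 = 161
e = 161 / (161 + 51) = 161 / 212 = 0.7594
Estimated eligible among unknowns: 0.7594 × 24 = 18.23
Denominator: 161 + 18.23 = 179.23
RR3 = 88 / 179.23 = 0.4910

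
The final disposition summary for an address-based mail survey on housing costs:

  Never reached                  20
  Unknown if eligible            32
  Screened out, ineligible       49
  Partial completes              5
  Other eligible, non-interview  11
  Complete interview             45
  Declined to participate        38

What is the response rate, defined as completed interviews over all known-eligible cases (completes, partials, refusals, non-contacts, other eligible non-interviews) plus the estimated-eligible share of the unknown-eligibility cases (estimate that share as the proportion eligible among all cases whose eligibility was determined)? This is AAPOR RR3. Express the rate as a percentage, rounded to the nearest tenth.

31.8%

Numerator: 45
Determined eligible: 45 + 5 + 38 + 20 + 11 = 119
e = 119 / (119 + 49) = 119 / 168 = 0.7083
Estimated eligible among unknowns: 0.7083 × 32 = 22.67
Denominator: 119 + 22.67 = 141.67
RR3 = 45 / 141.67 = 0.3176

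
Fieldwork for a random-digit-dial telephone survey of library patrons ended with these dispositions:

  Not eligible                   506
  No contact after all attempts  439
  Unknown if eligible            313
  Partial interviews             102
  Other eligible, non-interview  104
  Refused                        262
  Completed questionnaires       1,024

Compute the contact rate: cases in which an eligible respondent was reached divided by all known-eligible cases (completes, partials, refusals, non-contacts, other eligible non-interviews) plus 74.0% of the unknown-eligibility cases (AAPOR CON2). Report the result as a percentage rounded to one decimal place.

Top: 1024 + 102 + 262 + 104 = 1492
Determined eligible: 1024 + 102 + 262 + 439 + 104 = 1931
Estimated eligible among unknowns: 0.7400 × 313 = 231.62
Denom: 1931 + 231.62 = 2162.62
CON2 = 1492 / 2162.62 = 0.6899

69.0%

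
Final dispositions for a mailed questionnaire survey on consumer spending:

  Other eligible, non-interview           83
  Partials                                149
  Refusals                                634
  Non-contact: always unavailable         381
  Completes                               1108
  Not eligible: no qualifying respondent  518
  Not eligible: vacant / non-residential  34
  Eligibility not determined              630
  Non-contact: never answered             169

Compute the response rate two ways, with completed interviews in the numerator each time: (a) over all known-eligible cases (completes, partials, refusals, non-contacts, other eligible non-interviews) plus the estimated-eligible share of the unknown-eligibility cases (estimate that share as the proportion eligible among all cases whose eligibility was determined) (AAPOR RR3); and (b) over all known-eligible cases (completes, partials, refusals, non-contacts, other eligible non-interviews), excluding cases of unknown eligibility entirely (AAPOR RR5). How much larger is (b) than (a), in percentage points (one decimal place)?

No answer / not reached = 169 + 381 = 550
Not eligible = 518 + 34 = 552
Num: 1108
Known eligible: 1108 + 149 + 634 + 550 + 83 = 2524
e = 2524 / (2524 + 552) = 2524 / 3076 = 0.8205
e × U: 0.8205 × 630 = 516.91
Denom: 2524 + 516.91 = 3040.91
RR3 = 1108 / 3040.91 = 0.3644
Denom: 1108 + 149 + 634 + 550 + 83 = 2524
RR5 = 1108 / 2524 = 0.4390
Difference = 43.90 − 36.44 = 7.46 percentage points

7.5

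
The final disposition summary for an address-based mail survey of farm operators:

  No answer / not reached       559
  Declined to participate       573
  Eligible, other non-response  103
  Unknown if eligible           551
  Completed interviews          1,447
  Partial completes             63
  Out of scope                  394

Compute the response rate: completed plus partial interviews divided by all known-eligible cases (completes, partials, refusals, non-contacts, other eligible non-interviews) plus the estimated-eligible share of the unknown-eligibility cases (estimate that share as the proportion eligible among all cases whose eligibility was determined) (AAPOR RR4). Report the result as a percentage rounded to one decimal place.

46.8%

Top = 1447 + 63 = 1510
Eligible (known) = 1447 + 63 + 573 + 559 + 103 = 2745
e = 2745 / (2745 + 394) = 2745 / 3139 = 0.8745
Eligible share of unknowns = 0.8745 × 551 = 481.85
Denominator = 2745 + 481.85 = 3226.85
RR4 = 1510 / 3226.85 = 0.4679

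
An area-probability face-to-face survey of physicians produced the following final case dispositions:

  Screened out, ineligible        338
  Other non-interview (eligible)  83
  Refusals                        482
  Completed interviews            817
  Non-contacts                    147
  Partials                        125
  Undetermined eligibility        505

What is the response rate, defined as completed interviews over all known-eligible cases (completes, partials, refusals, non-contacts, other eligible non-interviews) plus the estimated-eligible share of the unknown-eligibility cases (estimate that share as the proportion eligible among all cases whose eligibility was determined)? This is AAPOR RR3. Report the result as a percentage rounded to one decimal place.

39.4%

Num: 817
Determined eligible: 817 + 125 + 482 + 147 + 83 = 1654
e = 1654 / (1654 + 338) = 1654 / 1992 = 0.8303
Eligible share of unknowns: 0.8303 × 505 = 419.30
Denom: 1654 + 419.30 = 2073.30
RR3 = 817 / 2073.30 = 0.3941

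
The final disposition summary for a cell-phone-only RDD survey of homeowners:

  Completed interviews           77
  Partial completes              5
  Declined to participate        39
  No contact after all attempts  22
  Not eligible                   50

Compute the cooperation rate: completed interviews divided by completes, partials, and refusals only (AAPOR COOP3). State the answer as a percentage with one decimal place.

Top → 77
Denominator → 77 + 5 + 39 = 121
COOP3 = 77 / 121 = 0.6364

63.6%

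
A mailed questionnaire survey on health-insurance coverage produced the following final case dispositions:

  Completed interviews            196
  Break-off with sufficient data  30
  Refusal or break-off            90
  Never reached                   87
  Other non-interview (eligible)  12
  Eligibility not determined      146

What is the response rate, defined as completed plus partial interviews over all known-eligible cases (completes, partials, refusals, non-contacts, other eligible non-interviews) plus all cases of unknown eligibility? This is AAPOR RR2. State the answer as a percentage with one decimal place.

40.3%

Num → 196 + 30 = 226
Denom → 196 + 30 + 90 + 87 + 12 + 146 = 561
RR2 = 226 / 561 = 0.4029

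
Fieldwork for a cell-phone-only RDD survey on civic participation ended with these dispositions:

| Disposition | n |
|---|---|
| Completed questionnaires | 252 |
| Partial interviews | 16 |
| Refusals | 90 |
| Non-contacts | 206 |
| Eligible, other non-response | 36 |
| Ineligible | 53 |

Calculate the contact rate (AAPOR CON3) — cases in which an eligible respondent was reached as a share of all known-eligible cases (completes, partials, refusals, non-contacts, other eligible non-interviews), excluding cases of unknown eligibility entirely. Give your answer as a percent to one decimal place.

65.7%

Top = 252 + 16 + 90 + 36 = 394
Denominator = 252 + 16 + 90 + 206 + 36 = 600
CON3 = 394 / 600 = 0.6567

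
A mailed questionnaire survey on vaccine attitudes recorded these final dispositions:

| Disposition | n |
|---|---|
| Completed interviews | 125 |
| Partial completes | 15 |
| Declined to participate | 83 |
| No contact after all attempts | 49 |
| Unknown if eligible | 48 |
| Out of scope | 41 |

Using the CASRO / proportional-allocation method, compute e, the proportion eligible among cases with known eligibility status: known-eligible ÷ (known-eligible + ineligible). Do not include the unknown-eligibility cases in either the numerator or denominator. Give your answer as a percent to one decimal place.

86.9%

Eligible (known) = 125 + 15 + 83 + 49 = 272
e = 272 / (272 + 41) = 272 / 313 = 0.8690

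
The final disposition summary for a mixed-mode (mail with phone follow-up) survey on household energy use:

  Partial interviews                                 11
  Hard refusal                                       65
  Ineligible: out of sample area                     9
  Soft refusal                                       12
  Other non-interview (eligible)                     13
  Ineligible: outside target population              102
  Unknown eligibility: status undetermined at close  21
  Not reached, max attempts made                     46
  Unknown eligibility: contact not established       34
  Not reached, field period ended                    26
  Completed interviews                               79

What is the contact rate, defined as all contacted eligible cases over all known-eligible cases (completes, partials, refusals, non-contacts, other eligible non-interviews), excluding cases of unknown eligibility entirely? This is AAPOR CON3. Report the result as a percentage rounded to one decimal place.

Refusal or break-off = 65 + 12 = 77
No answer / not reached = 26 + 46 = 72
Eligibility not determined = 34 + 21 = 55
Screened out, ineligible = 102 + 9 = 111
Num: 79 + 11 + 77 + 13 = 180
Denom: 79 + 11 + 77 + 72 + 13 = 252
CON3 = 180 / 252 = 0.7143

71.4%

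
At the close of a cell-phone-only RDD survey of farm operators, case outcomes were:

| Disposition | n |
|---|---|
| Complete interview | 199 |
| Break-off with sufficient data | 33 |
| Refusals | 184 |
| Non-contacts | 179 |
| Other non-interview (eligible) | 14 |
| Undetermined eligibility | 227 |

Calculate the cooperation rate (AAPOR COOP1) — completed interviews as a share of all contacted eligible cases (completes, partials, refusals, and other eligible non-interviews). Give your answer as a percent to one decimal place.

46.3%

Top = 199
Denom = 199 + 33 + 184 + 14 = 430
COOP1 = 199 / 430 = 0.4628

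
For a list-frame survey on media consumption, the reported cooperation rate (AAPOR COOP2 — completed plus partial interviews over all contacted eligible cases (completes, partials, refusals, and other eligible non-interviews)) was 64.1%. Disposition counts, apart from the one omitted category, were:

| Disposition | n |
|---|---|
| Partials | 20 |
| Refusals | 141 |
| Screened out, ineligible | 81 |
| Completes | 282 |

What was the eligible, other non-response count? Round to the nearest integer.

Numerator → 282 + 20 = 302
COOP2 = 302 / D = 0.641
D = 302 / 0.641 = 471.1
Remaining denominator categories sum to 443
eligible, other non-response = 471.1 − 443 ≈ 28

28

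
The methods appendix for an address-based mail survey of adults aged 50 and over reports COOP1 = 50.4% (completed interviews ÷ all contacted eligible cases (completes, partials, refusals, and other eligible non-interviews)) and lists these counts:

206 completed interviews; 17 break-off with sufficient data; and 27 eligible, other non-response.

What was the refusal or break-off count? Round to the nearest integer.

COOP1 = 206 / D = 0.504
D = 206 / 0.504 = 408.7
Other denominator terms total 250
refusal or break-off = 408.7 − 250 ≈ 159

159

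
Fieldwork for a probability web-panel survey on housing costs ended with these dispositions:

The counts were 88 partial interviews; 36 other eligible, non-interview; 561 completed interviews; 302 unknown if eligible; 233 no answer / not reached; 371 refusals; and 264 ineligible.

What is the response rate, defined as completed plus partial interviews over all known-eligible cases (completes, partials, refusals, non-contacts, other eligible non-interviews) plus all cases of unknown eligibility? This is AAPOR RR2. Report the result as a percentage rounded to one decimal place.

Numerator = 561 + 88 = 649
Denom = 561 + 88 + 371 + 233 + 36 + 302 = 1591
RR2 = 649 / 1591 = 0.4079

40.8%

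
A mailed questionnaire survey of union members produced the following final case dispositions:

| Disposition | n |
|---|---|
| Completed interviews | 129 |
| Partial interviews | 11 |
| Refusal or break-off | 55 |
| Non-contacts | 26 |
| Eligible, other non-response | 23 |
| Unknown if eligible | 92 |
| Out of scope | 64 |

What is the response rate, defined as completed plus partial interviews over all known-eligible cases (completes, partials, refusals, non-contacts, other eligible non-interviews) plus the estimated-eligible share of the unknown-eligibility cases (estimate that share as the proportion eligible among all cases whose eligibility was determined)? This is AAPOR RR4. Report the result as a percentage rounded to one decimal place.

44.2%

Num = 129 + 11 = 140
Determined eligible = 129 + 11 + 55 + 26 + 23 = 244
e = 244 / (244 + 64) = 244 / 308 = 0.7922
Estimated eligible among unknowns = 0.7922 × 92 = 72.88
Denom = 244 + 72.88 = 316.88
RR4 = 140 / 316.88 = 0.4418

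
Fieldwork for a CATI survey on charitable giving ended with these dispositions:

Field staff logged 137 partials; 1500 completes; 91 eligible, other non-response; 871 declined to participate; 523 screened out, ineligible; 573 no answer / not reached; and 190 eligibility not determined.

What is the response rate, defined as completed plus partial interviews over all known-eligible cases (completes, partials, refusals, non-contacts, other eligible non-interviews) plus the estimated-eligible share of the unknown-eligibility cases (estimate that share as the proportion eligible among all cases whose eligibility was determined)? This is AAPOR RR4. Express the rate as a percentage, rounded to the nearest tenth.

Num: 1500 + 137 = 1637
Known eligible: 1500 + 137 + 871 + 573 + 91 = 3172
e = 3172 / (3172 + 523) = 3172 / 3695 = 0.8585
e × U: 0.8585 × 190 = 163.12
Denominator: 3172 + 163.12 = 3335.12
RR4 = 1637 / 3335.12 = 0.4908

49.1%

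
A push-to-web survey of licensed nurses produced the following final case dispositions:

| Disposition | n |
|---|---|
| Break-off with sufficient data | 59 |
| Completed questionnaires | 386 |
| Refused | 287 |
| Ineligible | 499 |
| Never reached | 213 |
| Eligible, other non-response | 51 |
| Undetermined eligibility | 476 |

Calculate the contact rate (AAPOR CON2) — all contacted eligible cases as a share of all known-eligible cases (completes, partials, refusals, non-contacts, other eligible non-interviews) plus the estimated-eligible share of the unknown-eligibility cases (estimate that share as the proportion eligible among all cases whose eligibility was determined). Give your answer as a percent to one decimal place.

Top → 386 + 59 + 287 + 51 = 783
Known eligible → 386 + 59 + 287 + 213 + 51 = 996
e = 996 / (996 + 499) = 996 / 1495 = 0.6662
e × U → 0.6662 × 476 = 317.11
Denominator → 996 + 317.11 = 1313.11
CON2 = 783 / 1313.11 = 0.5963

59.6%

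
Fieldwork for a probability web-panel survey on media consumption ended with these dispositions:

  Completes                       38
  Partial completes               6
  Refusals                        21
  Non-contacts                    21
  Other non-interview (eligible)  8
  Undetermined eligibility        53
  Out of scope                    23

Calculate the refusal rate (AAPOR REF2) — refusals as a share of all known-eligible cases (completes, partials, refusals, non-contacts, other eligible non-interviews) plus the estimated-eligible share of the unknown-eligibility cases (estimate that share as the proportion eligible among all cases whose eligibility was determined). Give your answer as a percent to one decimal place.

Top → 21
Determined eligible → 38 + 6 + 21 + 21 + 8 = 94
e = 94 / (94 + 23) = 94 / 117 = 0.8034
Estimated eligible among unknowns → 0.8034 × 53 = 42.58
Denom → 94 + 42.58 = 136.58
REF2 = 21 / 136.58 = 0.1538

15.4%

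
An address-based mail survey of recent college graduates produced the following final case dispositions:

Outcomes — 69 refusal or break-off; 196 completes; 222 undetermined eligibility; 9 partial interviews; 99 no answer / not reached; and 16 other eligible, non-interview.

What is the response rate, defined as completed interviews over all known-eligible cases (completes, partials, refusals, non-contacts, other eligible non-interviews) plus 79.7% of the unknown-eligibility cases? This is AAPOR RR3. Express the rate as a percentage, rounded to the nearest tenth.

34.6%

Num = 196
Determined eligible = 196 + 9 + 69 + 99 + 16 = 389
e × U = 0.7970 × 222 = 176.93
Denom = 389 + 176.93 = 565.93
RR3 = 196 / 565.93 = 0.3463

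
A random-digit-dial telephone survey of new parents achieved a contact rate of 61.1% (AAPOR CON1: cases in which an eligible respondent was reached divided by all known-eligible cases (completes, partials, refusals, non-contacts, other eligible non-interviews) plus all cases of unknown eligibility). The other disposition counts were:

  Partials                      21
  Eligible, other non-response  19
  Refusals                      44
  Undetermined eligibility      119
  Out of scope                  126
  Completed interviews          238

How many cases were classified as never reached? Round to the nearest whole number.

86

Top = 238 + 21 + 44 + 19 = 322
CON1 = 322 / D = 0.611
D = 322 / 0.611 = 527.0
Remaining denominator categories sum to 441
never reached = 527.0 − 441 ≈ 86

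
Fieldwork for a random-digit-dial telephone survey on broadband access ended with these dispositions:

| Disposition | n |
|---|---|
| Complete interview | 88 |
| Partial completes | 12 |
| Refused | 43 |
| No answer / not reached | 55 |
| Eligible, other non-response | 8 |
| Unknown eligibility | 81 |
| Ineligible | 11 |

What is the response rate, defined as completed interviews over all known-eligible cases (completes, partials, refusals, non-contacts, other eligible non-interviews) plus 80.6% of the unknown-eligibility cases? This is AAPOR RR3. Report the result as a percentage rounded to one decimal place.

32.4%

Num: 88
Eligible (known): 88 + 12 + 43 + 55 + 8 = 206
Estimated eligible among unknowns: 0.8060 × 81 = 65.29
Denom: 206 + 65.29 = 271.29
RR3 = 88 / 271.29 = 0.3244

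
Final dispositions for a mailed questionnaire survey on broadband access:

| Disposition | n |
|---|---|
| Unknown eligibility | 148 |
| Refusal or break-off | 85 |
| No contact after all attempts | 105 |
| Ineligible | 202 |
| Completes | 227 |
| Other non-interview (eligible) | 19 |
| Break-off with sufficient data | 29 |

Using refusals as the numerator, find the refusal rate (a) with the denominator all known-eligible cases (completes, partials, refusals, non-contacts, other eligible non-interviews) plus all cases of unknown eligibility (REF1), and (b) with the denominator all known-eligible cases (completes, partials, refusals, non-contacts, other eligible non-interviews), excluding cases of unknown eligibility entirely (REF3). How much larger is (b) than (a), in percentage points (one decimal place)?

4.4

Top: 85
Base: 227 + 29 + 85 + 105 + 19 + 148 = 613
REF1 = 85 / 613 = 0.1387
Base: 227 + 29 + 85 + 105 + 19 = 465
REF3 = 85 / 465 = 0.1828
Difference = 18.28 − 13.87 = 4.41 percentage points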